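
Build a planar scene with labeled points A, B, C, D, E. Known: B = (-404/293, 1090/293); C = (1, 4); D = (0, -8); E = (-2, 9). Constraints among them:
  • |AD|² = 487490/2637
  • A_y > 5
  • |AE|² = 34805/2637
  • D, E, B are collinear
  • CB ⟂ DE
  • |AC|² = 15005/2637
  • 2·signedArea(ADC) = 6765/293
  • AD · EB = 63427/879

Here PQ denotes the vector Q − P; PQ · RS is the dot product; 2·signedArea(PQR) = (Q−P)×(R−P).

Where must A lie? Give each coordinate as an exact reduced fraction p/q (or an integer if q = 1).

1. A_x = -697/879  [2·signedArea(ADC) = 6765/293 ∩ AD · EB = 63427/879]
2. A_y = 1633/293  [2·signedArea(ADC) = 6765/293 ∩ AD · EB = 63427/879]
   → A = (-697/879, 1633/293)

A = (-697/879, 1633/293)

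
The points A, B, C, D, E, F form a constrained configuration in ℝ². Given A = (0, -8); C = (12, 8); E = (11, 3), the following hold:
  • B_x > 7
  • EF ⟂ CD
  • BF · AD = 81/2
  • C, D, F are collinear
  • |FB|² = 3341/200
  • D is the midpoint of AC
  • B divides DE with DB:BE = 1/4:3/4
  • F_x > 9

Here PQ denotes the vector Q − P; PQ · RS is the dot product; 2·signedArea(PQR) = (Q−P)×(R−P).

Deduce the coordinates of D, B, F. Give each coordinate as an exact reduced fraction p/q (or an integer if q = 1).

1. D_x = 6  [D is the midpoint of AC]
2. D_y = 0  [D is the midpoint of AC]
   → D = (6, 0)
3. B_x = 29/4  [B divides DE with DB:BE = 1/4:3/4]
4. B_y = 3/4  [B divides DE with DB:BE = 1/4:3/4]
   → B = (29/4, 3/4)
5. F_x = 231/25  [C, D, F are collinear ∩ EF ⟂ CD]
6. F_y = 108/25  [C, D, F are collinear ∩ EF ⟂ CD]
   → F = (231/25, 108/25)

B = (29/4, 3/4)
D = (6, 0)
F = (231/25, 108/25)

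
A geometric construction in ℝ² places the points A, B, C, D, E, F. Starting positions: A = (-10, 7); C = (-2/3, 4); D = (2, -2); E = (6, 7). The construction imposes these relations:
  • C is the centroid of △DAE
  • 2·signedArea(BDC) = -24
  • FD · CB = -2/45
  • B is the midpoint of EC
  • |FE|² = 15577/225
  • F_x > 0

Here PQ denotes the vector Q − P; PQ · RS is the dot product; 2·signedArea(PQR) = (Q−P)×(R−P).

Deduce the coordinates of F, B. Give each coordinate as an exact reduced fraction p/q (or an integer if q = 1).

1. B_x = 8/3  [B is the midpoint of EC]
2. B_y = 11/2  [B is the midpoint of EC]
   → B = (8/3, 11/2)
3. F_x = 14/15  [line -10/3·x + -3/2·y + 167/45 = 0 ∩ |FE|² = 15577/225]
4. F_y = 2/5  [line -10/3·x + -3/2·y + 167/45 = 0 ∩ |FE|² = 15577/225]
   → F = (14/15, 2/5)

B = (8/3, 11/2)
F = (14/15, 2/5)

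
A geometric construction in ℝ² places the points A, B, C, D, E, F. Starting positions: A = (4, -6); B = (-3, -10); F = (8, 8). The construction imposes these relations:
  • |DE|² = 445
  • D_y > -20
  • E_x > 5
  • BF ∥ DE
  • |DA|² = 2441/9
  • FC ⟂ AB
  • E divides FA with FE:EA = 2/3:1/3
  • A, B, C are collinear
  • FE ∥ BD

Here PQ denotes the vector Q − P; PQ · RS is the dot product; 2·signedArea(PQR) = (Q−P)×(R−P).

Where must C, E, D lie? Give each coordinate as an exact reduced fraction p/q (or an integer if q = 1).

C = (848/65, -54/65)
D = (-17/3, -58/3)
E = (16/3, -4/3)

1. C_x = 848/65  [A, B, C are collinear ∩ FC ⟂ AB]
2. C_y = -54/65  [A, B, C are collinear ∩ FC ⟂ AB]
   → C = (848/65, -54/65)
3. E_x = 16/3  [E divides FA with FE:EA = 2/3:1/3]
4. E_y = -4/3  [E divides FA with FE:EA = 2/3:1/3]
   → E = (16/3, -4/3)
5. D_x = -17/3  [BF ∥ DE ∩ FE ∥ BD]
6. D_y = -58/3  [BF ∥ DE ∩ FE ∥ BD]
   → D = (-17/3, -58/3)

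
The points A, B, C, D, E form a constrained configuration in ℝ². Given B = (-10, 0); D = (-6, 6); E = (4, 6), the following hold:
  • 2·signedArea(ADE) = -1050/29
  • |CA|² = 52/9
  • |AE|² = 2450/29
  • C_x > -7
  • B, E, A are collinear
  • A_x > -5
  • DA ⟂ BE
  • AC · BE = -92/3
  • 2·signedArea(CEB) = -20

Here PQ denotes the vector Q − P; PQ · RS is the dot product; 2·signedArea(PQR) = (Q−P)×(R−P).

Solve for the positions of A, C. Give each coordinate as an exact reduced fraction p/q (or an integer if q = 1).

1. A_x = -129/29  [B, E, A are collinear ∩ DA ⟂ BE]
2. A_y = 69/29  [B, E, A are collinear ∩ DA ⟂ BE]
   → A = (-129/29, 69/29)
3. C_x = -593/87  [2·signedArea(CEB) = -20 ∩ AC · BE = -92/3]
4. C_y = 81/29  [2·signedArea(CEB) = -20 ∩ AC · BE = -92/3]
   → C = (-593/87, 81/29)

A = (-129/29, 69/29)
C = (-593/87, 81/29)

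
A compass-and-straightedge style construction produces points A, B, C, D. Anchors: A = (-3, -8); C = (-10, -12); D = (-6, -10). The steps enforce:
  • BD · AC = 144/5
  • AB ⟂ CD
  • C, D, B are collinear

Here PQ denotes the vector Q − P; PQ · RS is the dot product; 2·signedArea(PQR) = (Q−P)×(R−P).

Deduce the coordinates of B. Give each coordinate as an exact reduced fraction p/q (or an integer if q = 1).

1. B_x = -14/5  [C, D, B are collinear ∩ AB ⟂ CD]
2. B_y = -42/5  [C, D, B are collinear ∩ AB ⟂ CD]
   → B = (-14/5, -42/5)

B = (-14/5, -42/5)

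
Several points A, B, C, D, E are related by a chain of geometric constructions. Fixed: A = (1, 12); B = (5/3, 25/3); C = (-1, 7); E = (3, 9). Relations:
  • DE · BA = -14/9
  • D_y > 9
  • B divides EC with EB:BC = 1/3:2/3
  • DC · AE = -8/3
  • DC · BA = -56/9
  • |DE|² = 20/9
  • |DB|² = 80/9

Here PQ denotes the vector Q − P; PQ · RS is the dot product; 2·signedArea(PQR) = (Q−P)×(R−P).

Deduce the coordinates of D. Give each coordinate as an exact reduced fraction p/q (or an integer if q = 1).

1. D_x = 13/3  [DC · BA = -56/9 ∩ DC · AE = -8/3]
2. D_y = 29/3  [DC · BA = -56/9 ∩ DC · AE = -8/3]
   → D = (13/3, 29/3)

D = (13/3, 29/3)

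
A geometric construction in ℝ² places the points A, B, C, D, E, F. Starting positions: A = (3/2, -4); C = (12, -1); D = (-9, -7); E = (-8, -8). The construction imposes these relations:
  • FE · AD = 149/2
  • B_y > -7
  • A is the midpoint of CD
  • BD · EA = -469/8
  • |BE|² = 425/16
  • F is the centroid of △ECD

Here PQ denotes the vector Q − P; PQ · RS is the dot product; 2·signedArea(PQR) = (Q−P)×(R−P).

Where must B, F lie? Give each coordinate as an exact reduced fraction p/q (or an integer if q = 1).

1. B_x = -13/4  [line -19/2·x + -4·y + -439/8 = 0 ∩ |BE|² = 425/16]
2. B_y = -6  [line -19/2·x + -4·y + -439/8 = 0 ∩ |BE|² = 425/16]
   → B = (-13/4, -6)
3. F_x = -5/3  [F is the centroid of △ECD]
4. F_y = -16/3  [F is the centroid of △ECD]
   → F = (-5/3, -16/3)

B = (-13/4, -6)
F = (-5/3, -16/3)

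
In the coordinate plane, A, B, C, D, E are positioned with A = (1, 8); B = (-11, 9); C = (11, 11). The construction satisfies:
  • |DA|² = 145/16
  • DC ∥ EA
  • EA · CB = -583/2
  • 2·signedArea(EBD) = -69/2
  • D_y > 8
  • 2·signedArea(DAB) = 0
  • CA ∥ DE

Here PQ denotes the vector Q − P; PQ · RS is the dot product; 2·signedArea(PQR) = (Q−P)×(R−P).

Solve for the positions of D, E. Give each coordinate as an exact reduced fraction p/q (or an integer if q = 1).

D = (-2, 33/4)
E = (-12, 21/4)

1. D_x = -2  [line -1·x + -12·y + 97 = 0 ∩ |DA|² = 145/16]
2. D_y = 33/4  [line -1·x + -12·y + 97 = 0 ∩ |DA|² = 145/16]
   → D = (-2, 33/4)
3. E_x = -12  [DC ∥ EA ∩ CA ∥ DE]
4. E_y = 21/4  [DC ∥ EA ∩ CA ∥ DE]
   → E = (-12, 21/4)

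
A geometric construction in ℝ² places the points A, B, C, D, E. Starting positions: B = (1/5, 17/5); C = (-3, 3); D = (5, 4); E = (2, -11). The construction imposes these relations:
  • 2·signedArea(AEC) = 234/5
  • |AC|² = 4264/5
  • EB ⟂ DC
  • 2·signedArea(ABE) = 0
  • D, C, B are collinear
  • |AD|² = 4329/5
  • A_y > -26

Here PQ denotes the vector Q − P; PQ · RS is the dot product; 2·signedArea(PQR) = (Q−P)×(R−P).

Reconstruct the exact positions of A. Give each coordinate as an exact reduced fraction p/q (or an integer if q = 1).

1. A_x = 19/5  [2·signedArea(ABE) = 0 ∩ 2·signedArea(AEC) = 234/5]
2. A_y = -127/5  [2·signedArea(ABE) = 0 ∩ 2·signedArea(AEC) = 234/5]
   → A = (19/5, -127/5)

A = (19/5, -127/5)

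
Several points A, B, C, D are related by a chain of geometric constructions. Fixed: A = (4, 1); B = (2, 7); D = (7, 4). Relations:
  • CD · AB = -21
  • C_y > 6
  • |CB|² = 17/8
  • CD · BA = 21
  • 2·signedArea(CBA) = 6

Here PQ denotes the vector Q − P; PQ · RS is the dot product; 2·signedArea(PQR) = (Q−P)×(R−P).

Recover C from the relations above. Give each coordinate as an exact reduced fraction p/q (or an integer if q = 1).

C = (13/4, 25/4)

1. C_x = 13/4  [CD · BA = 21 ∩ 2·signedArea(CBA) = 6]
2. C_y = 25/4  [CD · BA = 21 ∩ 2·signedArea(CBA) = 6]
   → C = (13/4, 25/4)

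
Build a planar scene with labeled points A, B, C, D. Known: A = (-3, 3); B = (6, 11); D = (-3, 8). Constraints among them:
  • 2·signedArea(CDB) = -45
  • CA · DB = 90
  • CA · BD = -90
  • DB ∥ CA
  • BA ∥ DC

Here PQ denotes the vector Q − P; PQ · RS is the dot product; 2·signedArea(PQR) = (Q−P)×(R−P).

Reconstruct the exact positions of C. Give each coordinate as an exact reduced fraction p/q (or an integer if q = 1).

1. C_x = -12  [DB ∥ CA ∩ BA ∥ DC]
2. C_y = 0  [DB ∥ CA ∩ BA ∥ DC]
   → C = (-12, 0)

C = (-12, 0)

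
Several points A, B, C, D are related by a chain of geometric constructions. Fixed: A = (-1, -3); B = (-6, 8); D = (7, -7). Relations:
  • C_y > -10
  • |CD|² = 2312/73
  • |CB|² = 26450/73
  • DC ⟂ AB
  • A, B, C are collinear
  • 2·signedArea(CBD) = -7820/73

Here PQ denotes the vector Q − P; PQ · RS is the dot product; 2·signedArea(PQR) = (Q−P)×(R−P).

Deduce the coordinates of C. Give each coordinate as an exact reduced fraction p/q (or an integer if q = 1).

1. C_x = 137/73  [A, B, C are collinear ∩ DC ⟂ AB]
2. C_y = -681/73  [A, B, C are collinear ∩ DC ⟂ AB]
   → C = (137/73, -681/73)

C = (137/73, -681/73)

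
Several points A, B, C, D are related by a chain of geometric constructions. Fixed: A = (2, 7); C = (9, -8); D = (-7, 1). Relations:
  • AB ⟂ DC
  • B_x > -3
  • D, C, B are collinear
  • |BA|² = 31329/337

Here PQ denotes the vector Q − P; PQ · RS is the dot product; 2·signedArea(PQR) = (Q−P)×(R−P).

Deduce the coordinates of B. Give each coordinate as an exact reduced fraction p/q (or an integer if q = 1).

B = (-919/337, -473/337)

1. B_x = -919/337  [D, C, B are collinear ∩ AB ⟂ DC]
2. B_y = -473/337  [D, C, B are collinear ∩ AB ⟂ DC]
   → B = (-919/337, -473/337)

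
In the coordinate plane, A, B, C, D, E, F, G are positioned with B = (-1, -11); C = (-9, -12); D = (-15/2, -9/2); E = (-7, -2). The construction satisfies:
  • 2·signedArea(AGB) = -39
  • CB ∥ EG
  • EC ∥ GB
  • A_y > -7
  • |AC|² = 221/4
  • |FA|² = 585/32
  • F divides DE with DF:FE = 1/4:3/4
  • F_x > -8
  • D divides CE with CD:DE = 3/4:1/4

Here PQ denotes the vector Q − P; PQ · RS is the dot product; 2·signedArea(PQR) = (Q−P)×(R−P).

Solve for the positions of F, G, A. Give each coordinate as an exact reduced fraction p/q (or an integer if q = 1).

1. F_x = -59/8  [F divides DE with DF:FE = 1/4:3/4]
2. F_y = -31/8  [F divides DE with DF:FE = 1/4:3/4]
   → F = (-59/8, -31/8)
3. G_x = 1  [EC ∥ GB ∩ CB ∥ EG]
4. G_y = -1  [EC ∥ GB ∩ CB ∥ EG]
   → G = (1, -1)
5. A_x = -4  [line 10·x + -2·y + 27 = 0 ∩ |AC|² = 221/4]
6. A_y = -13/2  [line 10·x + -2·y + 27 = 0 ∩ |AC|² = 221/4]
   → A = (-4, -13/2)

A = (-4, -13/2)
F = (-59/8, -31/8)
G = (1, -1)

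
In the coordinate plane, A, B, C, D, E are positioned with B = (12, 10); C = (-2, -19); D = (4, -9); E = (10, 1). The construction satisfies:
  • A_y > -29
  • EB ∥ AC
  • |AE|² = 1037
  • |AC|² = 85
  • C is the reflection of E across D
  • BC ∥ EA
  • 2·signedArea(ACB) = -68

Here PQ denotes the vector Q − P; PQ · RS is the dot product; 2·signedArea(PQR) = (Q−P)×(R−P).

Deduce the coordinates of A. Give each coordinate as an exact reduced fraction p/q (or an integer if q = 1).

1. A_x = -4  [EB ∥ AC ∩ BC ∥ EA]
2. A_y = -28  [EB ∥ AC ∩ BC ∥ EA]
   → A = (-4, -28)

A = (-4, -28)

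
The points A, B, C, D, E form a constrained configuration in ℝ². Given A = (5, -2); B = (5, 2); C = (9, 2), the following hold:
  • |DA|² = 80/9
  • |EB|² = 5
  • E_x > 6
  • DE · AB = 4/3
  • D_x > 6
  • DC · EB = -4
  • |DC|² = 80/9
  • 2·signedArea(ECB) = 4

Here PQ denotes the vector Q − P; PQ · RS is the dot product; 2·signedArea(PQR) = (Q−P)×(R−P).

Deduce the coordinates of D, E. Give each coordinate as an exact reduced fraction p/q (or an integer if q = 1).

D = (19/3, 2/3)
E = (7, 1)

1. E_y = 1  [2·signedArea(ECB) = 4]
2. E_x = 7  [|EB|² = 5]
   → E = (7, 1)
3. D_x = 19/3  [DE · AB = 4/3 ∩ DC · EB = -4]
4. D_y = 2/3  [DE · AB = 4/3 ∩ DC · EB = -4]
   → D = (19/3, 2/3)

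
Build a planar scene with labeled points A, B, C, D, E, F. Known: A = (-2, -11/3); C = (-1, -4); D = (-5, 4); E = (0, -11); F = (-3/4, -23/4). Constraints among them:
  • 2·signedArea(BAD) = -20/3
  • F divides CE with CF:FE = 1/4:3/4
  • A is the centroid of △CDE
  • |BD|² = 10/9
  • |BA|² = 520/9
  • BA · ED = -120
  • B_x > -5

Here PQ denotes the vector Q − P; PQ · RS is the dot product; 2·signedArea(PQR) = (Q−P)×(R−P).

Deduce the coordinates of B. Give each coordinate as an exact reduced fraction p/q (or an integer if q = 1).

1. B_x = -4  [2·signedArea(BAD) = -20/3 ∩ BA · ED = -120]
2. B_y = 11/3  [2·signedArea(BAD) = -20/3 ∩ BA · ED = -120]
   → B = (-4, 11/3)

B = (-4, 11/3)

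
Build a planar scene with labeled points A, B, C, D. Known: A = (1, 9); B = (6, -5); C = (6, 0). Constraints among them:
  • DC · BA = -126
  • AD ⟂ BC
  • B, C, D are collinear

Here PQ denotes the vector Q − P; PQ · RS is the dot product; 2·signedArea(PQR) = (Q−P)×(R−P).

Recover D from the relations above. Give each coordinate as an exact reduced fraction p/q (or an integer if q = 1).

1. D_x = 6  [B, C, D are collinear ∩ AD ⟂ BC]
2. D_y = 9  [B, C, D are collinear ∩ AD ⟂ BC]
   → D = (6, 9)

D = (6, 9)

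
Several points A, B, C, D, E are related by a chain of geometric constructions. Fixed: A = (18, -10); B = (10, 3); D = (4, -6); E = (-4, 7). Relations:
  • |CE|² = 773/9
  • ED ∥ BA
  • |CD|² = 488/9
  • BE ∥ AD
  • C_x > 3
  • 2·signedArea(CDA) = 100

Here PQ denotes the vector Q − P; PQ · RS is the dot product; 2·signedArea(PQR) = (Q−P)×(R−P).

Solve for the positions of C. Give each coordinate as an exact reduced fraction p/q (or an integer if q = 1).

1. C_x = 10/3  [line 4·x + 14·y + -32 = 0 ∩ |CE|² = 773/9]
2. C_y = 4/3  [line 4·x + 14·y + -32 = 0 ∩ |CE|² = 773/9]
   → C = (10/3, 4/3)

C = (10/3, 4/3)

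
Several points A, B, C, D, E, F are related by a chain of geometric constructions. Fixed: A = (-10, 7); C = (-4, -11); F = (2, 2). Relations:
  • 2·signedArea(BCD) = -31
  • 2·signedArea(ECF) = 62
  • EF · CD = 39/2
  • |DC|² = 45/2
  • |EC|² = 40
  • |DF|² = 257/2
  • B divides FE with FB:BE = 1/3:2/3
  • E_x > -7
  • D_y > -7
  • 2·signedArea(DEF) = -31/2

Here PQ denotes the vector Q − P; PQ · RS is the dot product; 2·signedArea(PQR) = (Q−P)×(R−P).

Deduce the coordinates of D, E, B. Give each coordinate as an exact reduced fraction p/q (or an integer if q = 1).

1. E_x = -6  [line -13·x + 6·y + -48 = 0 ∩ |EC|² = 40]
2. E_y = -5  [line -13·x + 6·y + -48 = 0 ∩ |EC|² = 40]
   → E = (-6, -5)
3. B_x = -2/3  [B divides FE with FB:BE = 1/3:2/3]
4. B_y = -1/3  [B divides FE with FB:BE = 1/3:2/3]
   → B = (-2/3, -1/3)
5. D_x = -11/2  [2·signedArea(DEF) = -31/2 ∩ EF · CD = 39/2]
6. D_y = -13/2  [2·signedArea(DEF) = -31/2 ∩ EF · CD = 39/2]
   → D = (-11/2, -13/2)

B = (-2/3, -1/3)
D = (-11/2, -13/2)
E = (-6, -5)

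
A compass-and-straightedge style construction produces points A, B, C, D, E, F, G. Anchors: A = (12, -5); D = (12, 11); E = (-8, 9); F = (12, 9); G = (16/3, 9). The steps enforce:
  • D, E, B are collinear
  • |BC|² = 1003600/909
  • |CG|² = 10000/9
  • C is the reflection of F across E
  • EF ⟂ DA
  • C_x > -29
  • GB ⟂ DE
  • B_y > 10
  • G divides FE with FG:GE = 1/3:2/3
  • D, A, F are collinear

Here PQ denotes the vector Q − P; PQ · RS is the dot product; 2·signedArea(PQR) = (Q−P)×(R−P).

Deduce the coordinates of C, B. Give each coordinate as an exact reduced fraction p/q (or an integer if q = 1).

B = (1576/303, 3127/303)
C = (-28, 9)

1. C_x = -28  [C is the reflection of F across E]
2. C_y = 9  [C is the reflection of F across E]
   → C = (-28, 9)
3. B_x = 1576/303  [D, E, B are collinear ∩ GB ⟂ DE]
4. B_y = 3127/303  [D, E, B are collinear ∩ GB ⟂ DE]
   → B = (1576/303, 3127/303)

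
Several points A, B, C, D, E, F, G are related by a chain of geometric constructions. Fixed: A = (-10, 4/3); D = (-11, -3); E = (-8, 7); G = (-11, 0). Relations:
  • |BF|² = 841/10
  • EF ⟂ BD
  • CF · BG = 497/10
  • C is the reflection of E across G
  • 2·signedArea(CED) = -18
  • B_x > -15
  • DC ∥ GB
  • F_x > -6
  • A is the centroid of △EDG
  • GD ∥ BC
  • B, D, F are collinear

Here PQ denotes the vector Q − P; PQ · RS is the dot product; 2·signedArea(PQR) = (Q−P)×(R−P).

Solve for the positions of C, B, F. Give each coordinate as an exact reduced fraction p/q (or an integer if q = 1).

1. C_x = -14  [C is the reflection of E across G]
2. C_y = -7  [C is the reflection of E across G]
   → C = (-14, -7)
3. B_x = -14  [GD ∥ BC ∩ DC ∥ GB]
4. B_y = -4  [GD ∥ BC ∩ DC ∥ GB]
   → B = (-14, -4)
5. F_x = -53/10  [B, D, F are collinear ∩ EF ⟂ BD]
6. F_y = -11/10  [B, D, F are collinear ∩ EF ⟂ BD]
   → F = (-53/10, -11/10)

B = (-14, -4)
C = (-14, -7)
F = (-53/10, -11/10)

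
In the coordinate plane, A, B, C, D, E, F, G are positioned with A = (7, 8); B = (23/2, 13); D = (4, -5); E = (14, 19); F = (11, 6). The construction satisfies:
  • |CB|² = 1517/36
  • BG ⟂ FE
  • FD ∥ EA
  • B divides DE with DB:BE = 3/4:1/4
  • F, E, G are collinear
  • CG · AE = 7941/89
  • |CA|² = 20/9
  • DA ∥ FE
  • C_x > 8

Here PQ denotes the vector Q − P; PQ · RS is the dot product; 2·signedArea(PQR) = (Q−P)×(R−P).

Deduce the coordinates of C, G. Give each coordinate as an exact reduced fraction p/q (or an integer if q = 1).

1. G_x = 4471/356  [F, E, G are collinear ∩ BG ⟂ FE]
2. G_y = 4541/356  [F, E, G are collinear ∩ BG ⟂ FE]
   → G = (4471/356, 4541/356)
3. C_x = 25/3  [line -7·x + -11·y + 139 = 0 ∩ |CB|² = 1517/36]
4. C_y = 22/3  [line -7·x + -11·y + 139 = 0 ∩ |CB|² = 1517/36]
   → C = (25/3, 22/3)

C = (25/3, 22/3)
G = (4471/356, 4541/356)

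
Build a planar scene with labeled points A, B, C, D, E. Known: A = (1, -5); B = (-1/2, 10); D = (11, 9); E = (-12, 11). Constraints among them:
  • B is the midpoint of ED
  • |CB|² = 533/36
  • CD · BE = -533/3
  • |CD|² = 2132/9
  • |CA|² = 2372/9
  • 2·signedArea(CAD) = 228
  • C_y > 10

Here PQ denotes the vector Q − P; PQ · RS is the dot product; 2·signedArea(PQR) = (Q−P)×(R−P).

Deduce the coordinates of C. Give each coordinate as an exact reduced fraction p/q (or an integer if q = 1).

1. C_x = -13/3  [CD · BE = -533/3 ∩ 2·signedArea(CAD) = 228]
2. C_y = 31/3  [CD · BE = -533/3 ∩ 2·signedArea(CAD) = 228]
   → C = (-13/3, 31/3)

C = (-13/3, 31/3)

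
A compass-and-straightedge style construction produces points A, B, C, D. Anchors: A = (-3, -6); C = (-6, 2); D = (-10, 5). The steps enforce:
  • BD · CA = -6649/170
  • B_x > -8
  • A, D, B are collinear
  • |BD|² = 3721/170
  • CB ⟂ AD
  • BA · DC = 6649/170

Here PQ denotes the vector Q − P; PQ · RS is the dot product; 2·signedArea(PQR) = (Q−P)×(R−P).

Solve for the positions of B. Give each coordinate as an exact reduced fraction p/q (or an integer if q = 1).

B = (-1273/170, 179/170)

1. B_x = -1273/170  [A, D, B are collinear ∩ CB ⟂ AD]
2. B_y = 179/170  [A, D, B are collinear ∩ CB ⟂ AD]
   → B = (-1273/170, 179/170)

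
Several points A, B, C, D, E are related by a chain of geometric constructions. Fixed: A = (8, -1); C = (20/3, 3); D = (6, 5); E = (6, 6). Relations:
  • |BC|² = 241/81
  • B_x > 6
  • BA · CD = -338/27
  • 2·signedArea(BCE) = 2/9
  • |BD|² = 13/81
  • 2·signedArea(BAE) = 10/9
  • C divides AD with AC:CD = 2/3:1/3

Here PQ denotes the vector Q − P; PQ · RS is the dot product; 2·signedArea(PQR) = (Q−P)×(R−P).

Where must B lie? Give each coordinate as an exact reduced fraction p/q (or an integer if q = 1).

1. B_x = 56/9  [BA · CD = -338/27 ∩ 2·signedArea(BCE) = 2/9]
2. B_y = 14/3  [BA · CD = -338/27 ∩ 2·signedArea(BCE) = 2/9]
   → B = (56/9, 14/3)

B = (56/9, 14/3)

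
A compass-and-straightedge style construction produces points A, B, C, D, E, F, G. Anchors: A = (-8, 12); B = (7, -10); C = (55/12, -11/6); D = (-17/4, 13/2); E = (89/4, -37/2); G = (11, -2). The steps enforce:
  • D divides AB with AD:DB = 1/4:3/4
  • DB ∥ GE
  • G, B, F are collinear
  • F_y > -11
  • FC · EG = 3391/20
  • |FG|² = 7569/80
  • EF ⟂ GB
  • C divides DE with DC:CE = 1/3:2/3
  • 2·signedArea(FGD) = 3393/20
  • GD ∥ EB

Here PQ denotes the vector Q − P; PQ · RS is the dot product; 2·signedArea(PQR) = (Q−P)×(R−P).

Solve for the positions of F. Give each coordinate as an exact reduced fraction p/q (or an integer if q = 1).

F = (133/20, -107/10)

1. F_x = 133/20  [G, B, F are collinear ∩ EF ⟂ GB]
2. F_y = -107/10  [G, B, F are collinear ∩ EF ⟂ GB]
   → F = (133/20, -107/10)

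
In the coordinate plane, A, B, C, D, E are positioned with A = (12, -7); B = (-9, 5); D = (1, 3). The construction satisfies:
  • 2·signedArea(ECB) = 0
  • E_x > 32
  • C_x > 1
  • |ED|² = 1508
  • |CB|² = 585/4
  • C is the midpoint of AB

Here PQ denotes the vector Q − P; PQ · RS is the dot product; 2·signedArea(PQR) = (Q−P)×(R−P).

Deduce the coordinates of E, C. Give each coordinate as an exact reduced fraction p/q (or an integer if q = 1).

1. C_x = 3/2  [C is the midpoint of AB]
2. C_y = -1  [C is the midpoint of AB]
   → C = (3/2, -1)
3. E_x = 33  [line -6·x + -21/2·y + -3/2 = 0 ∩ |ED|² = 1508]
4. E_y = -19  [line -6·x + -21/2·y + -3/2 = 0 ∩ |ED|² = 1508]
   → E = (33, -19)

C = (3/2, -1)
E = (33, -19)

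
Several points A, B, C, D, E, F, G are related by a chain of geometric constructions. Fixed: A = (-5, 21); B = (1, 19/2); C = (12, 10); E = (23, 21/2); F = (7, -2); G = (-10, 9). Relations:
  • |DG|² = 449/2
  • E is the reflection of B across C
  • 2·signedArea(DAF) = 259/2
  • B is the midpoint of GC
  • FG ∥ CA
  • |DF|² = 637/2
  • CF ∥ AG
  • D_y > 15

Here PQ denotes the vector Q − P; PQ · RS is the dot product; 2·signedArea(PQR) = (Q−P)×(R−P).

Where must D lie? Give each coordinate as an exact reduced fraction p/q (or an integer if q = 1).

D = (7/2, 31/2)

1. D_x = 7/2  [line 23·x + 12·y + -533/2 = 0 ∩ |DF|² = 637/2]
2. D_y = 31/2  [line 23·x + 12·y + -533/2 = 0 ∩ |DF|² = 637/2]
   → D = (7/2, 31/2)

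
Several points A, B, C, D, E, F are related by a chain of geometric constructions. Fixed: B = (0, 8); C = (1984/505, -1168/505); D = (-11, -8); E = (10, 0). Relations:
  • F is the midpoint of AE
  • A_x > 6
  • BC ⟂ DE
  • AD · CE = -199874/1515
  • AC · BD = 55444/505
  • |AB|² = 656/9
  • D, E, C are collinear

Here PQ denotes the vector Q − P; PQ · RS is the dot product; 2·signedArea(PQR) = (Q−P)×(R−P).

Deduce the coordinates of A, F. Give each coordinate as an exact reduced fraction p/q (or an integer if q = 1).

A = (20/3, 8/3)
F = (25/3, 4/3)

1. A_x = 20/3  [AC · BD = 55444/505 ∩ AD · CE = -199874/1515]
2. A_y = 8/3  [AC · BD = 55444/505 ∩ AD · CE = -199874/1515]
   → A = (20/3, 8/3)
3. F_x = 25/3  [F is the midpoint of AE]
4. F_y = 4/3  [F is the midpoint of AE]
   → F = (25/3, 4/3)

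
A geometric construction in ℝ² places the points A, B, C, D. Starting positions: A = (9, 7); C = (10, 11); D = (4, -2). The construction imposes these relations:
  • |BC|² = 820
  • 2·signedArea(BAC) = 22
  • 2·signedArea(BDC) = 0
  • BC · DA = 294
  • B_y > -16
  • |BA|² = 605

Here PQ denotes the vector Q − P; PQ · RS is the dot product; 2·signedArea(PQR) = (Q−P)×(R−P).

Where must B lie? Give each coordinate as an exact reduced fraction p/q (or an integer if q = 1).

1. B_x = -2  [2·signedArea(BDC) = 0 ∩ BC · DA = 294]
2. B_y = -15  [2·signedArea(BDC) = 0 ∩ BC · DA = 294]
   → B = (-2, -15)

B = (-2, -15)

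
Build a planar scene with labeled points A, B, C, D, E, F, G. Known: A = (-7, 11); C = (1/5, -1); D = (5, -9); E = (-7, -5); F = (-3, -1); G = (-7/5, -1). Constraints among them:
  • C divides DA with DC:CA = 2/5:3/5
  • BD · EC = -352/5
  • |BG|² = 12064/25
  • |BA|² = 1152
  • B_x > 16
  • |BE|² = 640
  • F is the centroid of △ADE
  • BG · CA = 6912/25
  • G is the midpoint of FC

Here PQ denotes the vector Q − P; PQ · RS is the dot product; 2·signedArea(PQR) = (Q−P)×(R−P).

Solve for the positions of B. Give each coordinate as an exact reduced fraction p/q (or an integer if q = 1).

1. B_x = 17  [BG · CA = 6912/25 ∩ BD · EC = -352/5]
2. B_y = -13  [BG · CA = 6912/25 ∩ BD · EC = -352/5]
   → B = (17, -13)

B = (17, -13)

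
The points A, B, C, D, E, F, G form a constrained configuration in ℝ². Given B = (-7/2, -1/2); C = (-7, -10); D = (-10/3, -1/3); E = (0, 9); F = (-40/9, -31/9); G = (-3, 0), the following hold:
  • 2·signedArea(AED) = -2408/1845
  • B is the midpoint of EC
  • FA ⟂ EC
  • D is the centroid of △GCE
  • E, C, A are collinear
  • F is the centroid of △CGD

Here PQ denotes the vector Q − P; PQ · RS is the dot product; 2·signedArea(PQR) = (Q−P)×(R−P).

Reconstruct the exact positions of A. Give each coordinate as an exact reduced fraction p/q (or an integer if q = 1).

1. A_x = -8428/1845  [E, C, A are collinear ∩ FA ⟂ EC]
2. A_y = -6271/1845  [E, C, A are collinear ∩ FA ⟂ EC]
   → A = (-8428/1845, -6271/1845)

A = (-8428/1845, -6271/1845)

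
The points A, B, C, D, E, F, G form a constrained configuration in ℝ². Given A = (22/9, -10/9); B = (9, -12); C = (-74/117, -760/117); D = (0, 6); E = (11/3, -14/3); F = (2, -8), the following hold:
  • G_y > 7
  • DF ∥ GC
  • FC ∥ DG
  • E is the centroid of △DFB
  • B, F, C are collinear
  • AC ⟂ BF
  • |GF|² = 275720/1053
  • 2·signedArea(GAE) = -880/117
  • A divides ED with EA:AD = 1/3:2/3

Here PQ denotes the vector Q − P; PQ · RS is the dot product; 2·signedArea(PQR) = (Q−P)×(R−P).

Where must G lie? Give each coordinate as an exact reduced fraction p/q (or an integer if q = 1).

G = (-308/117, 878/117)

1. G_x = -308/117  [DF ∥ GC ∩ FC ∥ DG]
2. G_y = 878/117  [DF ∥ GC ∩ FC ∥ DG]
   → G = (-308/117, 878/117)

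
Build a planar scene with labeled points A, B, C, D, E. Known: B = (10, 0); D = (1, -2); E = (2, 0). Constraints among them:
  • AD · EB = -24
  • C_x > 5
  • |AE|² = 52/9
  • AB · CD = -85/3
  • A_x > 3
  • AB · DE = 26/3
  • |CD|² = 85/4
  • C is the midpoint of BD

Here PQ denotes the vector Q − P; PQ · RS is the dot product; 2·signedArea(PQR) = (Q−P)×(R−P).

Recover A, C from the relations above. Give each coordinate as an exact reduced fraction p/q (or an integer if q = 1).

A = (4, -4/3)
C = (11/2, -1)

1. A_x = 4  [AD · EB = -24 ∩ AB · DE = 26/3]
2. A_y = -4/3  [AD · EB = -24 ∩ AB · DE = 26/3]
   → A = (4, -4/3)
3. C_x = 11/2  [C is the midpoint of BD]
4. C_y = -1  [C is the midpoint of BD]
   → C = (11/2, -1)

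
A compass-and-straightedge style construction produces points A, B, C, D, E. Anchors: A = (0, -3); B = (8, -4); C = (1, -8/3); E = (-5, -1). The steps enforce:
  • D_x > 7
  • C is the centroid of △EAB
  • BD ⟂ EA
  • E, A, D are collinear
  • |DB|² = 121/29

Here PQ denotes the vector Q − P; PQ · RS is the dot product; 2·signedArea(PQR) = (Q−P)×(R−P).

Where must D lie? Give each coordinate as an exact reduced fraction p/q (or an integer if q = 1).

D = (210/29, -171/29)

1. D_x = 210/29  [E, A, D are collinear ∩ BD ⟂ EA]
2. D_y = -171/29  [E, A, D are collinear ∩ BD ⟂ EA]
   → D = (210/29, -171/29)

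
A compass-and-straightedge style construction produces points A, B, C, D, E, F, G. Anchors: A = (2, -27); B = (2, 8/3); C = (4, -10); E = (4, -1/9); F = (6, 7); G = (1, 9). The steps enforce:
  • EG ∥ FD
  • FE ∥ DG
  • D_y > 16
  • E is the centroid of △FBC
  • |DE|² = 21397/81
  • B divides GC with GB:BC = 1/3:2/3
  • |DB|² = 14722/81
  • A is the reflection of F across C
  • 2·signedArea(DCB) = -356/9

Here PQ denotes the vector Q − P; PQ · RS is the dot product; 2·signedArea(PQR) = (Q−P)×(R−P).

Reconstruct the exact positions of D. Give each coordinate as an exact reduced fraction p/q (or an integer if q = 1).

D = (3, 145/9)

1. D_x = 3  [FE ∥ DG ∩ EG ∥ FD]
2. D_y = 145/9  [FE ∥ DG ∩ EG ∥ FD]
   → D = (3, 145/9)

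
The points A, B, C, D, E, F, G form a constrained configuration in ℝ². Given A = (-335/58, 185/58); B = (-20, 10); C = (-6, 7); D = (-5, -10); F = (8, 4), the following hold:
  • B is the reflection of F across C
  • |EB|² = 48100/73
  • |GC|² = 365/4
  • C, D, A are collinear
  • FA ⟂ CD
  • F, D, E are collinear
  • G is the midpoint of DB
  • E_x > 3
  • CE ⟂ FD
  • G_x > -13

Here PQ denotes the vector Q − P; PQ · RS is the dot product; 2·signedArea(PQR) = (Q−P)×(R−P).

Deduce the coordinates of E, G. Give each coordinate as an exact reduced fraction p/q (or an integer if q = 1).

1. E_x = 220/73  [F, D, E are collinear ∩ CE ⟂ FD]
2. E_y = -100/73  [F, D, E are collinear ∩ CE ⟂ FD]
   → E = (220/73, -100/73)
3. G_x = -25/2  [G is the midpoint of DB]
4. G_y = 0  [G is the midpoint of DB]
   → G = (-25/2, 0)

E = (220/73, -100/73)
G = (-25/2, 0)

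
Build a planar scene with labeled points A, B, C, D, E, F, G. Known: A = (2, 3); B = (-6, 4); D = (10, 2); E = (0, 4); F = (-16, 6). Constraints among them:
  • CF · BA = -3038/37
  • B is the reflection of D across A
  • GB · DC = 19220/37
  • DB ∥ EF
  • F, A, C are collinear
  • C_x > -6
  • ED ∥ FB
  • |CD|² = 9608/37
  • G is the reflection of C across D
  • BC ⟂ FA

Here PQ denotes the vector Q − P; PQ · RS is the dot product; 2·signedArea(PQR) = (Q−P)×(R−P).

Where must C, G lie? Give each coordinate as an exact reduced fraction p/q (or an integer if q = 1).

1. C_x = -220/37  [F, A, C are collinear ∩ BC ⟂ FA]
2. C_y = 160/37  [F, A, C are collinear ∩ BC ⟂ FA]
   → C = (-220/37, 160/37)
3. G_x = 960/37  [G is the reflection of C across D]
4. G_y = -12/37  [G is the reflection of C across D]
   → G = (960/37, -12/37)

C = (-220/37, 160/37)
G = (960/37, -12/37)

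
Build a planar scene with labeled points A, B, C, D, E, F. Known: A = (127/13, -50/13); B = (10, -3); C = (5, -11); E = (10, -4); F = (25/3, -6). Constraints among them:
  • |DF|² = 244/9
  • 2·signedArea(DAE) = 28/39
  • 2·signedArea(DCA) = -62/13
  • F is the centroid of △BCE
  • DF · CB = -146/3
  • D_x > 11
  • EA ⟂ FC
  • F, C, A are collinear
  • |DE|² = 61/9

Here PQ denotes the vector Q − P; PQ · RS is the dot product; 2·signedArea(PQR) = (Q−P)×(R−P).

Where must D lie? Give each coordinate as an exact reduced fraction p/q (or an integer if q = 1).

1. D_x = 35/3  [2·signedArea(DAE) = 28/39 ∩ 2·signedArea(DCA) = -62/13]
2. D_y = -2  [2·signedArea(DAE) = 28/39 ∩ 2·signedArea(DCA) = -62/13]
   → D = (35/3, -2)

D = (35/3, -2)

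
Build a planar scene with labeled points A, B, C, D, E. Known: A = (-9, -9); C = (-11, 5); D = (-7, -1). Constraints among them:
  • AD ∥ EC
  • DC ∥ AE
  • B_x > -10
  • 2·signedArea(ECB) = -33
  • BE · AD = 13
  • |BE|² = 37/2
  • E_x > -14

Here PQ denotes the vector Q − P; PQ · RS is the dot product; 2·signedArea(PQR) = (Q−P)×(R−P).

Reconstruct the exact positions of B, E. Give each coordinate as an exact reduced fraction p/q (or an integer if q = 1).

1. E_x = -13  [AD ∥ EC ∩ DC ∥ AE]
2. E_y = -3  [AD ∥ EC ∩ DC ∥ AE]
   → E = (-13, -3)
3. B_x = -19/2  [BE · AD = 13 ∩ 2·signedArea(ECB) = -33]
4. B_y = -11/2  [BE · AD = 13 ∩ 2·signedArea(ECB) = -33]
   → B = (-19/2, -11/2)

B = (-19/2, -11/2)
E = (-13, -3)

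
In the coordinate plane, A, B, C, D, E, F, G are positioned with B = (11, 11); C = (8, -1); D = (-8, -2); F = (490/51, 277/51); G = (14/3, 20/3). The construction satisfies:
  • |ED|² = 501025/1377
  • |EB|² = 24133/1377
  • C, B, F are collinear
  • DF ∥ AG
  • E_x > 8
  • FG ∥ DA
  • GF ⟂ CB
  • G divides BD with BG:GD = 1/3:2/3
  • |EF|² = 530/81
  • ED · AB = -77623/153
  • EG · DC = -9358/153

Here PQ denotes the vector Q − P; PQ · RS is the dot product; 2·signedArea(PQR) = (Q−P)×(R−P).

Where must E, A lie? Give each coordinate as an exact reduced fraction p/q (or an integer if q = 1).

1. A_x = -220/17  [DF ∥ AG ∩ FG ∥ DA]
2. A_y = -13/17  [DF ∥ AG ∩ FG ∥ DA]
   → A = (-220/17, -13/17)
3. E_x = 1289/153  [ED · AB = -77623/153 ∩ EG · DC = -9358/153]
4. E_y = 1178/153  [ED · AB = -77623/153 ∩ EG · DC = -9358/153]
   → E = (1289/153, 1178/153)

A = (-220/17, -13/17)
E = (1289/153, 1178/153)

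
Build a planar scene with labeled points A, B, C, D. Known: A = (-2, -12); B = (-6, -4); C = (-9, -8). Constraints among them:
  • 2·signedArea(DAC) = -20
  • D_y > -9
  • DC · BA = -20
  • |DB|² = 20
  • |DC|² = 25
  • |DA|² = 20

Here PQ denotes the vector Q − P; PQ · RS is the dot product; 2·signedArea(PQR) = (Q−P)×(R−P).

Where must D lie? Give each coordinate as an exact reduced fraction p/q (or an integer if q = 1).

D = (-4, -8)

1. D_x = -4  [DC · BA = -20 ∩ 2·signedArea(DAC) = -20]
2. D_y = -8  [DC · BA = -20 ∩ 2·signedArea(DAC) = -20]
   → D = (-4, -8)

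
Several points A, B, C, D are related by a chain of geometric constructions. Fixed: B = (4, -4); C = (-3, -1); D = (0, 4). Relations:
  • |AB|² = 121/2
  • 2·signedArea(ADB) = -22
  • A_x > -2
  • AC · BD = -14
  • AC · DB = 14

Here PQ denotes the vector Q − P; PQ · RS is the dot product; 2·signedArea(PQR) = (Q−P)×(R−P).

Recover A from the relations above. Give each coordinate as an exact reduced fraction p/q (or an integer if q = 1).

A = (-3/2, 3/2)

1. A_x = -3/2  [2·signedArea(ADB) = -22 ∩ AC · DB = 14]
2. A_y = 3/2  [2·signedArea(ADB) = -22 ∩ AC · DB = 14]
   → A = (-3/2, 3/2)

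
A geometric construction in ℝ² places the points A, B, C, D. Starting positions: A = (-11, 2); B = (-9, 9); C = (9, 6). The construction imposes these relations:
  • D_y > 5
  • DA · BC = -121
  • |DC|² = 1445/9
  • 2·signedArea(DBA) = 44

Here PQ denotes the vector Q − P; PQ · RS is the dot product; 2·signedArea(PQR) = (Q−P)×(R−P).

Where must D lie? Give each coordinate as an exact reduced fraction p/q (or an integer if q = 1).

1. D_x = -11/3  [DA · BC = -121 ∩ 2·signedArea(DBA) = 44]
2. D_y = 17/3  [DA · BC = -121 ∩ 2·signedArea(DBA) = 44]
   → D = (-11/3, 17/3)

D = (-11/3, 17/3)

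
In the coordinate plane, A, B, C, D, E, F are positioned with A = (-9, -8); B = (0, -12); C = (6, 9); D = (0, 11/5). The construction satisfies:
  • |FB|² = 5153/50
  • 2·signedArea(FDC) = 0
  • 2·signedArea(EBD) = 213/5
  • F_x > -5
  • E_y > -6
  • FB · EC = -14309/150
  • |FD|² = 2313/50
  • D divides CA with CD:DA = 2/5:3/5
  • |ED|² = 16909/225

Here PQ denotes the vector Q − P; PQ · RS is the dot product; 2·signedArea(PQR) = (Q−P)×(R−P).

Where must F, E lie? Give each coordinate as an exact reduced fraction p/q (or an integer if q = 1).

E = (-3, -89/15)
F = (-9/2, -29/10)

1. F_x = -9/2  [line -34/5·x + 6·y + -66/5 = 0 ∩ |FB|² = 5153/50]
2. F_y = -29/10  [line -34/5·x + 6·y + -66/5 = 0 ∩ |FB|² = 5153/50]
   → F = (-9/2, -29/10)
3. E_x = -3  [2·signedArea(EBD) = 213/5 ∩ FB · EC = -14309/150]
4. E_y = -89/15  [2·signedArea(EBD) = 213/5 ∩ FB · EC = -14309/150]
   → E = (-3, -89/15)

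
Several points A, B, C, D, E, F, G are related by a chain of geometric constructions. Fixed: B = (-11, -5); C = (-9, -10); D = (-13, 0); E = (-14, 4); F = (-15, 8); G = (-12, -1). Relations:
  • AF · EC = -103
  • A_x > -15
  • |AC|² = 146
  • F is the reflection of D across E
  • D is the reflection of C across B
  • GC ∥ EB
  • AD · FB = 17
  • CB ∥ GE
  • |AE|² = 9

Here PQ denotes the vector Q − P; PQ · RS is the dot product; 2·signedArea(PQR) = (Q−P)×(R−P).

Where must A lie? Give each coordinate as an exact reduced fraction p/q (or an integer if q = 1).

1. A_x = -14  [AD · FB = 17 ∩ AF · EC = -103]
2. A_y = 1  [AD · FB = 17 ∩ AF · EC = -103]
   → A = (-14, 1)

A = (-14, 1)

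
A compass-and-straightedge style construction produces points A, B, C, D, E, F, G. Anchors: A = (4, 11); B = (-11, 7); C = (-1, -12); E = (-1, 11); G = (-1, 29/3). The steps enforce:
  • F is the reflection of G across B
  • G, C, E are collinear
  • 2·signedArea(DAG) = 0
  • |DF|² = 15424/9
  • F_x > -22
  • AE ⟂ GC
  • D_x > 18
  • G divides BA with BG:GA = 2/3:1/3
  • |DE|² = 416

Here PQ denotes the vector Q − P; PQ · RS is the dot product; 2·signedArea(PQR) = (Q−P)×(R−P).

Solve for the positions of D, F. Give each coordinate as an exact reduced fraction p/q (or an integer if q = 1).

D = (19, 15)
F = (-21, 13/3)

1. D_x = 19  [line 4/3·x + -5·y + 149/3 = 0 ∩ |DE|² = 416]
2. D_y = 15  [line 4/3·x + -5·y + 149/3 = 0 ∩ |DE|² = 416]
   → D = (19, 15)
3. F_x = -21  [F is the reflection of G across B]
4. F_y = 13/3  [F is the reflection of G across B]
   → F = (-21, 13/3)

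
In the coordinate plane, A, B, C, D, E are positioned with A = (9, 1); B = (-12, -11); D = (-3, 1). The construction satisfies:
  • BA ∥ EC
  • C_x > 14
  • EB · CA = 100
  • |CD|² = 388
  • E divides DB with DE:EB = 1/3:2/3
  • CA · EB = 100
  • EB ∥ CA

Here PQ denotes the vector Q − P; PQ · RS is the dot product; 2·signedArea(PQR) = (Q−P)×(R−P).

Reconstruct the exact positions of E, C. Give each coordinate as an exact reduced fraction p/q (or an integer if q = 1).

C = (15, 9)
E = (-6, -3)

1. E_x = -6  [E divides DB with DE:EB = 1/3:2/3]
2. E_y = -3  [E divides DB with DE:EB = 1/3:2/3]
   → E = (-6, -3)
3. C_x = 15  [EB ∥ CA ∩ BA ∥ EC]
4. C_y = 9  [EB ∥ CA ∩ BA ∥ EC]
   → C = (15, 9)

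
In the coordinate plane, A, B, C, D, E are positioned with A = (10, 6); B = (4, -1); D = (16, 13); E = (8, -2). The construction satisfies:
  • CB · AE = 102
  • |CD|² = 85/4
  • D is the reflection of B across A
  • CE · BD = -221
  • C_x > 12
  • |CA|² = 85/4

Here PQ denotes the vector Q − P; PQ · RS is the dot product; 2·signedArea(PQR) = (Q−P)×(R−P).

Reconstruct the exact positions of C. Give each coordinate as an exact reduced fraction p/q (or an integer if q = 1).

1. C_x = 13  [CE · BD = -221 ∩ CB · AE = 102]
2. C_y = 19/2  [CE · BD = -221 ∩ CB · AE = 102]
   → C = (13, 19/2)

C = (13, 19/2)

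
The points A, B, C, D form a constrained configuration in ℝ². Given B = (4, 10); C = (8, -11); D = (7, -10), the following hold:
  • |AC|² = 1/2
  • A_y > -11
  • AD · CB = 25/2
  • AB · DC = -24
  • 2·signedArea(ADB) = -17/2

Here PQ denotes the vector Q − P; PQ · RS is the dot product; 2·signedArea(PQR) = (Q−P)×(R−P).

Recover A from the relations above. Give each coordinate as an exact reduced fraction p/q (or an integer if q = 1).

A = (15/2, -21/2)

1. A_x = 15/2  [2·signedArea(ADB) = -17/2 ∩ AD · CB = 25/2]
2. A_y = -21/2  [2·signedArea(ADB) = -17/2 ∩ AD · CB = 25/2]
   → A = (15/2, -21/2)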